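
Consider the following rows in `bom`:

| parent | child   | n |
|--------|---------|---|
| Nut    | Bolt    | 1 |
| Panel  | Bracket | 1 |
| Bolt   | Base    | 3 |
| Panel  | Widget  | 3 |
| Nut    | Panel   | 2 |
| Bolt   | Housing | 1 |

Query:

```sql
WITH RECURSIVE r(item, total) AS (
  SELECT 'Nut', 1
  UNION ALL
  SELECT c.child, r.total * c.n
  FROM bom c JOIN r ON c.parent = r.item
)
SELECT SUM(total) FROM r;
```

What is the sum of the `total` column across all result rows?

Base: (Nut, total=1).
Iteration 1: components of {Nut} -> Bolt = 1*1 = 1, Panel = 1*2 = 2.
Iteration 2: components of {Bolt,Panel} -> Base = 1*3 = 3, Bracket = 2*1 = 2, Housing = 1*1 = 1, Widget = 2*3 = 6.
Iteration 3: no further components; recursion stops.
SUM(total) = 1 + 1 + 2 + 1 + 3 + 2 + 6 = 16.

16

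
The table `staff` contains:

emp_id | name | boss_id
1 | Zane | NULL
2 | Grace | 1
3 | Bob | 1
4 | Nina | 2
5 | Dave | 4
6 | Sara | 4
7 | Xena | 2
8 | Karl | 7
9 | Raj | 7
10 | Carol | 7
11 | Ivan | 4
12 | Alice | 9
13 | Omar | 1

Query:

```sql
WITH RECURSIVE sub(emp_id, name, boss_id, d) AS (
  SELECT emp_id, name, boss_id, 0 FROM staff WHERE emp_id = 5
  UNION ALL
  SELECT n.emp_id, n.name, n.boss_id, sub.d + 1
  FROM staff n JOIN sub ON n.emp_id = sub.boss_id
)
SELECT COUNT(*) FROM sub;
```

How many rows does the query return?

Base: emp_id=5 (Dave), boss_id=4, d 0.
Iteration 1: join on emp_id=4 -> Nina (id 4, boss_id=2, d 1).
Iteration 2: join on emp_id=2 -> Grace (id 2, boss_id=1, d 2).
Iteration 3: join on emp_id=1 -> Zane (id 1, boss_id=NULL, d 3).
Iteration 4: boss_id is NULL; no match; recursion stops.
Total rows emitted: 4.

4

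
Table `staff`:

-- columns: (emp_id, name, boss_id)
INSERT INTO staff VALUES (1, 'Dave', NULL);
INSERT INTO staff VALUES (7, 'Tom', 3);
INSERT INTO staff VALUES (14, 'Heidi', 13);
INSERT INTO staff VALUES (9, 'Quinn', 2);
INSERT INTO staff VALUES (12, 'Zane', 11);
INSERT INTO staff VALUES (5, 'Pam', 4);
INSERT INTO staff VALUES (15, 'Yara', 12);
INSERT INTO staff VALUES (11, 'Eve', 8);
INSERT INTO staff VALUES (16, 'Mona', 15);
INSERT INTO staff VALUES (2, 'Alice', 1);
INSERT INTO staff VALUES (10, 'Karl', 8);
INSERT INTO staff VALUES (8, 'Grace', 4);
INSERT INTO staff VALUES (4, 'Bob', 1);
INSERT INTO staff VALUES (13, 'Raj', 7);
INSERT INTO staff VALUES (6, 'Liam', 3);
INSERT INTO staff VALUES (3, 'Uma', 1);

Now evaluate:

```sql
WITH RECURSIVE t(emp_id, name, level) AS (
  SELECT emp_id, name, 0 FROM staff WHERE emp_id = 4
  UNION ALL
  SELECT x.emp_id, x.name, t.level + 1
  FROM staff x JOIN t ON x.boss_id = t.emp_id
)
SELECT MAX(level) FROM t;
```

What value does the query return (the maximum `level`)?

Base: emp_id=4 (Bob) at level 0.
Iteration 1: rows with boss_id in {4} -> Pam (id 5, level 1), Grace (id 8, level 1).
Iteration 2: rows with boss_id in {5,8} -> Karl (id 10, level 2), Eve (id 11, level 2).
Iteration 3: rows with boss_id in {10,11} -> Zane (id 12, level 3).
Iteration 4: rows with boss_id in {12} -> Yara (id 15, level 4).
Iteration 5: rows with boss_id in {15} -> Mona (id 16, level 5).
Iteration 6: no rows with boss_id in {16}; recursion stops.
level values: 0, 1, 1, 2, 2, 3, 4, 5; the maximum is 5.

5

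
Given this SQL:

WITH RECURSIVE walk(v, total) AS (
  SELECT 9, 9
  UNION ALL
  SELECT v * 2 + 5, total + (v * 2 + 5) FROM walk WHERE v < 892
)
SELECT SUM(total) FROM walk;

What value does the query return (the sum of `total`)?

6848

Base: v=9, total=9.
Iteration 1: 9 < 892 holds -> v = 9 * 2 + 5 = 23, total = 9 + 23 = 32.
Iteration 2: 23 < 892 holds -> v = 23 * 2 + 5 = 51, total = 32 + 51 = 83.
Iteration 3: 51 < 892 holds -> v = 51 * 2 + 5 = 107, total = 83 + 107 = 190.
Iteration 4: 107 < 892 holds -> v = 107 * 2 + 5 = 219, total = 190 + 219 = 409.
Iteration 5: 219 < 892 holds -> v = 219 * 2 + 5 = 443, total = 409 + 443 = 852.
Iteration 6: 443 < 892 holds -> v = 443 * 2 + 5 = 891, total = 852 + 891 = 1743.
Iteration 7: 891 < 892 holds -> v = 891 * 2 + 5 = 1787, total = 1743 + 1787 = 3530.
Iteration 8: 1787 < 892 fails; recursion stops.
SUM(total) = 9 + 32 + 83 + 190 + 409 + 852 + 1743 + 3530 = 6848.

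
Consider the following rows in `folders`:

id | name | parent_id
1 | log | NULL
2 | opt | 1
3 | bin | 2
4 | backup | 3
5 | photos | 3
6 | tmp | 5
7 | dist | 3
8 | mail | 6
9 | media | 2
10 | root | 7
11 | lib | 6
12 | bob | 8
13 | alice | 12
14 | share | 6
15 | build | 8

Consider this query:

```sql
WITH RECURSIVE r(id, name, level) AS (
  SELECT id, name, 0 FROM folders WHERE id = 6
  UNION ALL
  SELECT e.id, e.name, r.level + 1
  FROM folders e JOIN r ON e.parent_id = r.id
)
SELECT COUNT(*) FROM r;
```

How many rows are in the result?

Base: id=6 (tmp) at level 0.
Iteration 1: rows with parent_id in {6} -> mail (id 8, level 1), lib (id 11, level 1), share (id 14, level 1).
Iteration 2: rows with parent_id in {8,11,14} -> bob (id 12, level 2), build (id 15, level 2).
Iteration 3: rows with parent_id in {12,15} -> alice (id 13, level 3).
Iteration 4: no rows with parent_id in {13}; recursion stops.
Total rows emitted: 7.

7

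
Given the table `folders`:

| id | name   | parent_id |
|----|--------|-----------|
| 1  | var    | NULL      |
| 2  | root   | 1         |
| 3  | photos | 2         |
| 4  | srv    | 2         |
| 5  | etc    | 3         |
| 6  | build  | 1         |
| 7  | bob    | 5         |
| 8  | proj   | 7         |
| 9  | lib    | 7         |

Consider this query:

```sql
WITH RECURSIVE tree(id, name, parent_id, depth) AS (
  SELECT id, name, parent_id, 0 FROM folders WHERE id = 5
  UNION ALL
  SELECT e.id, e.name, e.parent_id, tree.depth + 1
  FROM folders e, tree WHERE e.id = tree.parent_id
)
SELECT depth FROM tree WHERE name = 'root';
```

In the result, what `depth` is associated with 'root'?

Base: id=5 (etc), parent_id=3, depth 0.
Iteration 1: join on id=3 -> photos (id 3, parent_id=2, depth 1).
Iteration 2: join on id=2 -> root (id 2, parent_id=1, depth 2).
Iteration 3: join on id=1 -> var (id 1, parent_id=NULL, depth 3).
Iteration 4: parent_id is NULL; no match; recursion stops.

2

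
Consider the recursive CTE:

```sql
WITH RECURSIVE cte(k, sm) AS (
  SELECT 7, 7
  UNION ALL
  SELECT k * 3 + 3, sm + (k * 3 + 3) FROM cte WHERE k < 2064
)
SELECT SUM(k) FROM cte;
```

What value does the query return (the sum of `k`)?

3085

Base: k=7, sm=7.
Iteration 1: 7 < 2064 holds -> k = 7 * 3 + 3 = 24, sm = 7 + 24 = 31.
Iteration 2: 24 < 2064 holds -> k = 24 * 3 + 3 = 75, sm = 31 + 75 = 106.
Iteration 3: 75 < 2064 holds -> k = 75 * 3 + 3 = 228, sm = 106 + 228 = 334.
Iteration 4: 228 < 2064 holds -> k = 228 * 3 + 3 = 687, sm = 334 + 687 = 1021.
Iteration 5: 687 < 2064 holds -> k = 687 * 3 + 3 = 2064, sm = 1021 + 2064 = 3085.
Iteration 6: 2064 < 2064 fails; recursion stops.
SUM(k) = 7 + 24 + 75 + 228 + 687 + 2064 = 3085.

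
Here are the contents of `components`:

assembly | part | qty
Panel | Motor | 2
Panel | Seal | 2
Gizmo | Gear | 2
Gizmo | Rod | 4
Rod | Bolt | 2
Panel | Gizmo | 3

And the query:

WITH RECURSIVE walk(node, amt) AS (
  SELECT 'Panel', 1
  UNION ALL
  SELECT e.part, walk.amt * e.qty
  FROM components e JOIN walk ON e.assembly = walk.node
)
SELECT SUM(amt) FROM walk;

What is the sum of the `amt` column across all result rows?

50

Base: (Panel, amt=1).
Iteration 1: components of {Panel} -> Gizmo = 1*3 = 3, Motor = 1*2 = 2, Seal = 1*2 = 2.
Iteration 2: components of {Gizmo,Motor,Seal} -> Gear = 3*2 = 6, Rod = 3*4 = 12.
Iteration 3: components of {Gear,Rod} -> Bolt = 12*2 = 24.
Iteration 4: no further components; recursion stops.
SUM(amt) = 1 + 2 + 3 + 2 + 12 + 6 + 24 = 50.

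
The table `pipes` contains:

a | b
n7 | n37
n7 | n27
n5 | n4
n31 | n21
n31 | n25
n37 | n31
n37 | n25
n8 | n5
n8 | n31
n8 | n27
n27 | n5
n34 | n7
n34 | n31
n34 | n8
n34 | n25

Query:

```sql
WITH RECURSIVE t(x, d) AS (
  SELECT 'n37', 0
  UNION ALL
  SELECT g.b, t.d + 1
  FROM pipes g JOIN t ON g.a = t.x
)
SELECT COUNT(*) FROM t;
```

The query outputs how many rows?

Base: (n37, d=0).
Iteration 1: edges from {n37} -> (n25, d=1), (n31, d=1).
Iteration 2: edges from {n25,n31} -> (n21, d=2), (n25, d=2).
Iteration 3: no outgoing edges from {n21,n25}; recursion stops.
Total rows emitted: 5.

5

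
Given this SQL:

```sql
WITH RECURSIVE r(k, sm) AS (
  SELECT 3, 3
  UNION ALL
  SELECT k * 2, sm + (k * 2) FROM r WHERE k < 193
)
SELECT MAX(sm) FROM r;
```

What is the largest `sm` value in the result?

765

Base: k=3, sm=3.
Iteration 1: 3 < 193 holds -> k = 3 * 2 = 6, sm = 3 + 6 = 9.
Iteration 2: 6 < 193 holds -> k = 6 * 2 = 12, sm = 9 + 12 = 21.
Iteration 3: 12 < 193 holds -> k = 12 * 2 = 24, sm = 21 + 24 = 45.
Iteration 4: 24 < 193 holds -> k = 24 * 2 = 48, sm = 45 + 48 = 93.
Iteration 5: 48 < 193 holds -> k = 48 * 2 = 96, sm = 93 + 96 = 189.
Iteration 6: 96 < 193 holds -> k = 96 * 2 = 192, sm = 189 + 192 = 381.
Iteration 7: 192 < 193 holds -> k = 192 * 2 = 384, sm = 381 + 384 = 765.
Iteration 8: 384 < 193 fails; recursion stops.
sm values: 3, 9, 21, 45, 93, 189, 381, 765; the maximum is 765.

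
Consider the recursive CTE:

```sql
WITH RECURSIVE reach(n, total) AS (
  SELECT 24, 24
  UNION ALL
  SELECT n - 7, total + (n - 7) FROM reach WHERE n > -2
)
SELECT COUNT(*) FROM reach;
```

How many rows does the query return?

5

Base: n=24, total=24.
Iteration 1: 24 > -2 holds -> n = 24 - 7 = 17, total = 24 + 17 = 41.
Iteration 2: 17 > -2 holds -> n = 17 - 7 = 10, total = 41 + 10 = 51.
Iteration 3: 10 > -2 holds -> n = 10 - 7 = 3, total = 51 + 3 = 54.
Iteration 4: 3 > -2 holds -> n = 3 - 7 = -4, total = 54 + -4 = 50.
Iteration 5: -4 > -2 fails; recursion stops.
Total rows emitted: 5.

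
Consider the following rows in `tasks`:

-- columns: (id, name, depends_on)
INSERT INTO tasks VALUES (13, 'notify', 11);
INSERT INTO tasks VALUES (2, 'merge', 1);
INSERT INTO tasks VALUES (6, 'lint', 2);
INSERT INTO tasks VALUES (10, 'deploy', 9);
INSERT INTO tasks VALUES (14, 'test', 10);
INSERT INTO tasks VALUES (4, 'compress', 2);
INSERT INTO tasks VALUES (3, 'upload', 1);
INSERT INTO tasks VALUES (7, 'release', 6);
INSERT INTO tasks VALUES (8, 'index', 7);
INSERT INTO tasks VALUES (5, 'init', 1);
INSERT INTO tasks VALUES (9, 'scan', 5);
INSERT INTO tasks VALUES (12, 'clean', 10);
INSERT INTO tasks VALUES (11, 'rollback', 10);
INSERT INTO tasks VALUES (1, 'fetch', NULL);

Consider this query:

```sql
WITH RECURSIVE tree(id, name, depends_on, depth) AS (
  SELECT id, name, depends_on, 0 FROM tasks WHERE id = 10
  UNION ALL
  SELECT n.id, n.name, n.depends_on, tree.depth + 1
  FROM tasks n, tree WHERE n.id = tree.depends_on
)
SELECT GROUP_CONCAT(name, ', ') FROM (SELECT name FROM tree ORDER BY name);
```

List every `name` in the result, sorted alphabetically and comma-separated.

deploy, fetch, init, scan

Base: id=10 (deploy), depends_on=9, depth 0.
Iteration 1: join on id=9 -> scan (id 9, depends_on=5, depth 1).
Iteration 2: join on id=5 -> init (id 5, depends_on=1, depth 2).
Iteration 3: join on id=1 -> fetch (id 1, depends_on=NULL, depth 3).
Iteration 4: depends_on is NULL; no match; recursion stops.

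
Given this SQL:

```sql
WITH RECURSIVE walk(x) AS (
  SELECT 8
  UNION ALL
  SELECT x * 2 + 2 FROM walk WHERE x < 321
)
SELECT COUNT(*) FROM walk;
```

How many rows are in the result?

7

Base: x=8.
Iteration 1: 8 < 321 holds -> x = 8 * 2 + 2 = 18.
Iteration 2: 18 < 321 holds -> x = 18 * 2 + 2 = 38.
Iteration 3: 38 < 321 holds -> x = 38 * 2 + 2 = 78.
Iteration 4: 78 < 321 holds -> x = 78 * 2 + 2 = 158.
Iteration 5: 158 < 321 holds -> x = 158 * 2 + 2 = 318.
Iteration 6: 318 < 321 holds -> x = 318 * 2 + 2 = 638.
Iteration 7: 638 < 321 fails; recursion stops.
Total rows emitted: 7.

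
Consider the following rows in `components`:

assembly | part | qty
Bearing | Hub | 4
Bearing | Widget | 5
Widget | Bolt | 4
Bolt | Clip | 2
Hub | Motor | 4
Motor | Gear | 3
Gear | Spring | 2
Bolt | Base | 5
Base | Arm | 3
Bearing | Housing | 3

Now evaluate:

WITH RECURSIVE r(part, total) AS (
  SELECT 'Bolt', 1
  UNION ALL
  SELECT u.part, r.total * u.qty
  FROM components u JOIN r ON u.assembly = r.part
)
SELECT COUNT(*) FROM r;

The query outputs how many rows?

4

Base: (Bolt, total=1).
Iteration 1: components of {Bolt} -> Base = 1*5 = 5, Clip = 1*2 = 2.
Iteration 2: components of {Base,Clip} -> Arm = 5*3 = 15.
Iteration 3: no further components; recursion stops.
Total rows emitted: 4.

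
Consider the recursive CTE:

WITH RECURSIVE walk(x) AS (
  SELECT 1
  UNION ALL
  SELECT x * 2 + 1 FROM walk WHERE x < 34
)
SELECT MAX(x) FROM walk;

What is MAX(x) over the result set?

Base: x=1.
Iteration 1: 1 < 34 holds -> x = 1 * 2 + 1 = 3.
Iteration 2: 3 < 34 holds -> x = 3 * 2 + 1 = 7.
Iteration 3: 7 < 34 holds -> x = 7 * 2 + 1 = 15.
Iteration 4: 15 < 34 holds -> x = 15 * 2 + 1 = 31.
Iteration 5: 31 < 34 holds -> x = 31 * 2 + 1 = 63.
Iteration 6: 63 < 34 fails; recursion stops.
x values: 1, 3, 7, 15, 31, 63; the maximum is 63.

63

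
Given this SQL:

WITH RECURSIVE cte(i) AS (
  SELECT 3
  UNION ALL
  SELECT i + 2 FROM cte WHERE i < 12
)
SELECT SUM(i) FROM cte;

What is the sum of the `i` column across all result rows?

Base: i=3.
Iteration 1: 3 < 12 holds -> i = 3 + 2 = 5.
Iteration 2: 5 < 12 holds -> i = 5 + 2 = 7.
Iteration 3: 7 < 12 holds -> i = 7 + 2 = 9.
Iteration 4: 9 < 12 holds -> i = 9 + 2 = 11.
Iteration 5: 11 < 12 holds -> i = 11 + 2 = 13.
Iteration 6: 13 < 12 fails; recursion stops.
SUM(i) = 3 + 5 + 7 + 9 + 11 + 13 = 48.

48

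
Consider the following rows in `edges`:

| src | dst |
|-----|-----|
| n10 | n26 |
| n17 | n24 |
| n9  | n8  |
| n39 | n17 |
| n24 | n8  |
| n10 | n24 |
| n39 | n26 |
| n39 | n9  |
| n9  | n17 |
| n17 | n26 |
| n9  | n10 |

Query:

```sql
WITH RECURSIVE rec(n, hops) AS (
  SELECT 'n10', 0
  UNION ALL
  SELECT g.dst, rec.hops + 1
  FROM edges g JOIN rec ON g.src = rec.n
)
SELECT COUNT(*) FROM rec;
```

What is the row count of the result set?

Base: (n10, hops=0).
Iteration 1: edges from {n10} -> (n24, hops=1), (n26, hops=1).
Iteration 2: edges from {n24,n26} -> (n8, hops=2).
Iteration 3: no outgoing edges from {n8}; recursion stops.
Total rows emitted: 4.

4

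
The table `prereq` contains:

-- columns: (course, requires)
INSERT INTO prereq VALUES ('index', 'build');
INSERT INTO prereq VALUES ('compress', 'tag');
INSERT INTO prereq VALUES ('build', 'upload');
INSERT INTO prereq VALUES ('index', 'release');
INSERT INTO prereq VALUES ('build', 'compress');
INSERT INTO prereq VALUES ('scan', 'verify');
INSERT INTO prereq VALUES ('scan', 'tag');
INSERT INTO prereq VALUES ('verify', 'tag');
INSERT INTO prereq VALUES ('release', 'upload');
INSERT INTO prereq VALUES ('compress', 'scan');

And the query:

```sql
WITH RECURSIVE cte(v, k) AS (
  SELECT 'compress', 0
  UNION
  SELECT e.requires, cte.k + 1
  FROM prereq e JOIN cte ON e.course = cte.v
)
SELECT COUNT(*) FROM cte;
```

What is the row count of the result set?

Base: (compress, k=0).
Iteration 1: edges from {compress} -> (scan, k=1), (tag, k=1).
Iteration 2: edges from {scan,tag} -> (tag, k=2), (verify, k=2).
Iteration 3: edges from {tag,verify} -> (tag, k=3).
Iteration 4: no outgoing edges from {tag}; recursion stops.
Total rows emitted: 6.

6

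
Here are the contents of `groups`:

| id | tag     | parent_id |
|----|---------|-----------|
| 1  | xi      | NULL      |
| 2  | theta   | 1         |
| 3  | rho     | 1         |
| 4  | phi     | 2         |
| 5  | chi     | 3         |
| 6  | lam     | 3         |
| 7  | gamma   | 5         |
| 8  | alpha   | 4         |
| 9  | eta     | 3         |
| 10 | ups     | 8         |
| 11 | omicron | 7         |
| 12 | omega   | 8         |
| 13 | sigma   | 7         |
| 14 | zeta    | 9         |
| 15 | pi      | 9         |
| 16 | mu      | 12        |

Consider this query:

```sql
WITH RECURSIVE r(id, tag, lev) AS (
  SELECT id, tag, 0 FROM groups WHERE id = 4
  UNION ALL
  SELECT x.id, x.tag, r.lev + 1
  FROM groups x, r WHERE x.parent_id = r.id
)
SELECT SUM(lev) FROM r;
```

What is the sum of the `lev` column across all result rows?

8

Base: id=4 (phi) at lev 0.
Iteration 1: rows with parent_id in {4} -> alpha (id 8, lev 1).
Iteration 2: rows with parent_id in {8} -> ups (id 10, lev 2), omega (id 12, lev 2).
Iteration 3: rows with parent_id in {10,12} -> mu (id 16, lev 3).
Iteration 4: no rows with parent_id in {16}; recursion stops.
SUM(lev) = 0 + 1 + 2 + 2 + 3 = 8.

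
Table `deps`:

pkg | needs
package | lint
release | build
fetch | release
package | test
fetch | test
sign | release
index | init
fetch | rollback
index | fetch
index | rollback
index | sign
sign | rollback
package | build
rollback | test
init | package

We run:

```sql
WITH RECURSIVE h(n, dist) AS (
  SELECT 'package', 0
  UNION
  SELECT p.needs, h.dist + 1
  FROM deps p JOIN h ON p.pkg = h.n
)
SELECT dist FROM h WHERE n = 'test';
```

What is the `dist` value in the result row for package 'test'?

Base: (package, dist=0).
Iteration 1: edges from {package} -> (build, dist=1), (lint, dist=1), (test, dist=1).
Iteration 2: no outgoing edges from {build,lint,test}; recursion stops.

1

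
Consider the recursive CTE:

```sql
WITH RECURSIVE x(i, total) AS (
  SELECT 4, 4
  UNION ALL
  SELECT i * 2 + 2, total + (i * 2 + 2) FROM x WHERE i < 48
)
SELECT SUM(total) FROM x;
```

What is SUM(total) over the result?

312

Base: i=4, total=4.
Iteration 1: 4 < 48 holds -> i = 4 * 2 + 2 = 10, total = 4 + 10 = 14.
Iteration 2: 10 < 48 holds -> i = 10 * 2 + 2 = 22, total = 14 + 22 = 36.
Iteration 3: 22 < 48 holds -> i = 22 * 2 + 2 = 46, total = 36 + 46 = 82.
Iteration 4: 46 < 48 holds -> i = 46 * 2 + 2 = 94, total = 82 + 94 = 176.
Iteration 5: 94 < 48 fails; recursion stops.
SUM(total) = 4 + 14 + 36 + 82 + 176 = 312.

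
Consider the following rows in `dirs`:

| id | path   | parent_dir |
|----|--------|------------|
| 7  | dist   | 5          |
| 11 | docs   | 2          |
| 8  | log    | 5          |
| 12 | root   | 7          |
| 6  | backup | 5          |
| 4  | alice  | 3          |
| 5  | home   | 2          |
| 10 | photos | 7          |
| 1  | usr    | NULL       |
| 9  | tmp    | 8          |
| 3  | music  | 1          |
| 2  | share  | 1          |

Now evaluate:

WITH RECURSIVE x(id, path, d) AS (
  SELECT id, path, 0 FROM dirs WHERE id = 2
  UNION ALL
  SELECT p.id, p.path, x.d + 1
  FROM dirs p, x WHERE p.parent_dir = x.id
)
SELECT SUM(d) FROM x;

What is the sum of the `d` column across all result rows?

Base: id=2 (share) at d 0.
Iteration 1: rows with parent_dir in {2} -> home (id 5, d 1), docs (id 11, d 1).
Iteration 2: rows with parent_dir in {5,11} -> backup (id 6, d 2), dist (id 7, d 2), log (id 8, d 2).
Iteration 3: rows with parent_dir in {6,7,8} -> tmp (id 9, d 3), photos (id 10, d 3), root (id 12, d 3).
Iteration 4: no rows with parent_dir in {9,10,12}; recursion stops.
SUM(d) = 0 + 1 + 1 + 2 + 2 + 2 + 3 + 3 + 3 = 17.

17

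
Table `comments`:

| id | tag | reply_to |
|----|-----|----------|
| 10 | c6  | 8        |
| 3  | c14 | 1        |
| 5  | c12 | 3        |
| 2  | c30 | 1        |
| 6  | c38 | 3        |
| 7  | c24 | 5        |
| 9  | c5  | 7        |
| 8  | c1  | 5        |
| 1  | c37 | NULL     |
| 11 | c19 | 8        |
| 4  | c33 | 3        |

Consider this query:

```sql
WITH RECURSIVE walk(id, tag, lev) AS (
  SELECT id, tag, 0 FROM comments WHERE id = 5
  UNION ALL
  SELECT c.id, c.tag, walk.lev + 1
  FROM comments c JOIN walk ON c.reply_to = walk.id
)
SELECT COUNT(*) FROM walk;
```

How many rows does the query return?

Base: id=5 (c12) at lev 0.
Iteration 1: rows with reply_to in {5} -> c24 (id 7, lev 1), c1 (id 8, lev 1).
Iteration 2: rows with reply_to in {7,8} -> c5 (id 9, lev 2), c6 (id 10, lev 2), c19 (id 11, lev 2).
Iteration 3: no rows with reply_to in {9,10,11}; recursion stops.
Total rows emitted: 6.

6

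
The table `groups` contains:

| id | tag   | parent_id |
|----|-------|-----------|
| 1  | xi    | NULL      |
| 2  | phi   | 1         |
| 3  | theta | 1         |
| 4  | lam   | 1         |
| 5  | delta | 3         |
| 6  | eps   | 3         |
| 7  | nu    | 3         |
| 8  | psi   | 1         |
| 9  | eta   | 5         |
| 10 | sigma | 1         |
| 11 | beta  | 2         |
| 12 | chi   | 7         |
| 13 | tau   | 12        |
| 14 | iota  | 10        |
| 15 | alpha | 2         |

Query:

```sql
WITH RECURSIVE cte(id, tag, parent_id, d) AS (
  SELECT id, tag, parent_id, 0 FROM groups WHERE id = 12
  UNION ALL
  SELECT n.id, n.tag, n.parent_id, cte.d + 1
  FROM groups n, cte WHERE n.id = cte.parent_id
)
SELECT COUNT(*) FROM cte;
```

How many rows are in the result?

4

Base: id=12 (chi), parent_id=7, d 0.
Iteration 1: join on id=7 -> nu (id 7, parent_id=3, d 1).
Iteration 2: join on id=3 -> theta (id 3, parent_id=1, d 2).
Iteration 3: join on id=1 -> xi (id 1, parent_id=NULL, d 3).
Iteration 4: parent_id is NULL; no match; recursion stops.
Total rows emitted: 4.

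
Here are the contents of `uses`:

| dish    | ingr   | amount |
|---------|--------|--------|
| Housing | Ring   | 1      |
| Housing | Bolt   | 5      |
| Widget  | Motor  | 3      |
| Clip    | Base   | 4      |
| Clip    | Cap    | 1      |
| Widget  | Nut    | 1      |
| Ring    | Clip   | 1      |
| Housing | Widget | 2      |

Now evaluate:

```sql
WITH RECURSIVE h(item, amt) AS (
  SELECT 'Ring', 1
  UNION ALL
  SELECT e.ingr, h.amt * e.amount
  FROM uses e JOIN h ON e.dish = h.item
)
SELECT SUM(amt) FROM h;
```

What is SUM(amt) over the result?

Base: (Ring, amt=1).
Iteration 1: components of {Ring} -> Clip = 1*1 = 1.
Iteration 2: components of {Clip} -> Base = 1*4 = 4, Cap = 1*1 = 1.
Iteration 3: no further components; recursion stops.
SUM(amt) = 1 + 1 + 1 + 4 = 7.

7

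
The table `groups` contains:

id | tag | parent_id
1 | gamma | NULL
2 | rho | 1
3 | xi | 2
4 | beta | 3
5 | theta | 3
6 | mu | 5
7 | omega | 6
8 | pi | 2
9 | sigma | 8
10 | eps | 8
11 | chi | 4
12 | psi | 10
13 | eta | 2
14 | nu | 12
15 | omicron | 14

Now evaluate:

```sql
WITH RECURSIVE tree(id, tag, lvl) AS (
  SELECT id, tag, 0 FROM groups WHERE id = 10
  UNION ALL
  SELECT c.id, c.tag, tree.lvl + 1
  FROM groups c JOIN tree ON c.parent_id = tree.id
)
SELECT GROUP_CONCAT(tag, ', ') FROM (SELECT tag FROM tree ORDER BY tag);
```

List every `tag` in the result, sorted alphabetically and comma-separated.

eps, nu, omicron, psi

Base: id=10 (eps) at lvl 0.
Iteration 1: rows with parent_id in {10} -> psi (id 12, lvl 1).
Iteration 2: rows with parent_id in {12} -> nu (id 14, lvl 2).
Iteration 3: rows with parent_id in {14} -> omicron (id 15, lvl 3).
Iteration 4: no rows with parent_id in {15}; recursion stops.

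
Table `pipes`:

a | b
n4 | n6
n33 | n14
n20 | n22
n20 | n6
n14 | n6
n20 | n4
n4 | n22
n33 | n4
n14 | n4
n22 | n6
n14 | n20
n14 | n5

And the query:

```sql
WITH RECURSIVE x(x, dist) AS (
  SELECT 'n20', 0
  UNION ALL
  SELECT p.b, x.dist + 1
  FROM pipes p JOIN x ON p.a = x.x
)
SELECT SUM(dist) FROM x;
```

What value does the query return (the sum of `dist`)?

12

Base: (n20, dist=0).
Iteration 1: edges from {n20} -> (n22, dist=1), (n4, dist=1), (n6, dist=1).
Iteration 2: edges from {n22,n4,n6} -> (n22, dist=2), (n6, dist=2) x2. [UNION ALL keeps all 3 new rows, including repeats]
Iteration 3: edges from {n22,n6} -> (n6, dist=3).
Iteration 4: no outgoing edges from {n6}; recursion stops.
SUM(dist) = 0 + 1 + 1 + 1 + 2 + 2 + 2 + 3 = 12.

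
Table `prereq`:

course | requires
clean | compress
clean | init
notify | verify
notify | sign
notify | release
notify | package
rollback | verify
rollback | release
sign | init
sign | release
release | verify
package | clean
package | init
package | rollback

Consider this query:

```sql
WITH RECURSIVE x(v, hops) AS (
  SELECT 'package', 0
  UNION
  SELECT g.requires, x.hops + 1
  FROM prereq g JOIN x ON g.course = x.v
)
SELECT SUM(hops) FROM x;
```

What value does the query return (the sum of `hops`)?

14

Base: (package, hops=0).
Iteration 1: edges from {package} -> (clean, hops=1), (init, hops=1), (rollback, hops=1).
Iteration 2: edges from {clean,init,rollback} -> (compress, hops=2), (init, hops=2), (release, hops=2), (verify, hops=2).
Iteration 3: edges from {compress,init,release,verify} -> (verify, hops=3).
Iteration 4: no outgoing edges from {verify}; recursion stops.
SUM(hops) = 0 + 1 + 1 + 1 + 2 + 2 + 2 + 2 + 3 = 14.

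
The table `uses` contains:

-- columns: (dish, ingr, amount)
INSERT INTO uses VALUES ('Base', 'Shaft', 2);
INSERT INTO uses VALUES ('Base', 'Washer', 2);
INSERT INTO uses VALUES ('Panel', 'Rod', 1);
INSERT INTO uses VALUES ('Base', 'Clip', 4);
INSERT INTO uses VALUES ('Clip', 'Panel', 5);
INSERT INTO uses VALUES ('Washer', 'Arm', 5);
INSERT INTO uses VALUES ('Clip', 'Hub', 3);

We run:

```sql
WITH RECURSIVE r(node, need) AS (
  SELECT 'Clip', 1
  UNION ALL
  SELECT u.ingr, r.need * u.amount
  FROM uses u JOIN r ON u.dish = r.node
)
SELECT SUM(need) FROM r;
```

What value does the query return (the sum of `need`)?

14

Base: (Clip, need=1).
Iteration 1: components of {Clip} -> Hub = 1*3 = 3, Panel = 1*5 = 5.
Iteration 2: components of {Hub,Panel} -> Rod = 5*1 = 5.
Iteration 3: no further components; recursion stops.
SUM(need) = 1 + 3 + 5 + 5 = 14.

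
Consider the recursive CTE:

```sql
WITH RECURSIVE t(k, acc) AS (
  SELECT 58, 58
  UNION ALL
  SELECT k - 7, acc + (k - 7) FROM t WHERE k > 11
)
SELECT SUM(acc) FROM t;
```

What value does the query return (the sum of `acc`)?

1500

Base: k=58, acc=58.
Iteration 1: 58 > 11 holds -> k = 58 - 7 = 51, acc = 58 + 51 = 109.
Iteration 2: 51 > 11 holds -> k = 51 - 7 = 44, acc = 109 + 44 = 153.
Iteration 3: 44 > 11 holds -> k = 44 - 7 = 37, acc = 153 + 37 = 190.
Iteration 4: 37 > 11 holds -> k = 37 - 7 = 30, acc = 190 + 30 = 220.
Iteration 5: 30 > 11 holds -> k = 30 - 7 = 23, acc = 220 + 23 = 243.
Iteration 6: 23 > 11 holds -> k = 23 - 7 = 16, acc = 243 + 16 = 259.
Iteration 7: 16 > 11 holds -> k = 16 - 7 = 9, acc = 259 + 9 = 268.
Iteration 8: 9 > 11 fails; recursion stops.
SUM(acc) = 58 + 109 + 153 + 190 + 220 + 243 + 259 + 268 = 1500.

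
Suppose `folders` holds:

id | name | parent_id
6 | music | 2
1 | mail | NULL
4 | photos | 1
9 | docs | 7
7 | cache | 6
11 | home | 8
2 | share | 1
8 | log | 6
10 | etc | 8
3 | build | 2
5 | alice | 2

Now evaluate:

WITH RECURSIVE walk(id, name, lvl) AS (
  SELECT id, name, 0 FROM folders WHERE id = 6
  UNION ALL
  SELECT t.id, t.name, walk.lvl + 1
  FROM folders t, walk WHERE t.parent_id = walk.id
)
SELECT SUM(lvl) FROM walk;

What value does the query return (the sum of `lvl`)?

Base: id=6 (music) at lvl 0.
Iteration 1: rows with parent_id in {6} -> cache (id 7, lvl 1), log (id 8, lvl 1).
Iteration 2: rows with parent_id in {7,8} -> docs (id 9, lvl 2), etc (id 10, lvl 2), home (id 11, lvl 2).
Iteration 3: no rows with parent_id in {9,10,11}; recursion stops.
SUM(lvl) = 0 + 1 + 1 + 2 + 2 + 2 = 8.

8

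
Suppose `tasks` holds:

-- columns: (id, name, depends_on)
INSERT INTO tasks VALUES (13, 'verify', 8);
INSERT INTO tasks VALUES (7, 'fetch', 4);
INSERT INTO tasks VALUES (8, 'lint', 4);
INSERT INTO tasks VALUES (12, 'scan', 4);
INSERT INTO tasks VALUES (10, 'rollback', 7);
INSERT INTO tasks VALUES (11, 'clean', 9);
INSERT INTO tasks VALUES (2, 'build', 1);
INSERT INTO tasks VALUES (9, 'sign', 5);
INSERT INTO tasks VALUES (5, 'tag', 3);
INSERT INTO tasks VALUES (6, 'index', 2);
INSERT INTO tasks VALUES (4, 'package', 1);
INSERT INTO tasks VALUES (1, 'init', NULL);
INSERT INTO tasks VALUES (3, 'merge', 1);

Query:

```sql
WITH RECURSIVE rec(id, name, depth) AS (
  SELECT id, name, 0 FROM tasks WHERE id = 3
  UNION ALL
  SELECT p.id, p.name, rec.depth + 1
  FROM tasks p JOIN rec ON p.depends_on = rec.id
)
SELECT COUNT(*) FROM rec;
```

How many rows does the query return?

Base: id=3 (merge) at depth 0.
Iteration 1: rows with depends_on in {3} -> tag (id 5, depth 1).
Iteration 2: rows with depends_on in {5} -> sign (id 9, depth 2).
Iteration 3: rows with depends_on in {9} -> clean (id 11, depth 3).
Iteration 4: no rows with depends_on in {11}; recursion stops.
Total rows emitted: 4.

4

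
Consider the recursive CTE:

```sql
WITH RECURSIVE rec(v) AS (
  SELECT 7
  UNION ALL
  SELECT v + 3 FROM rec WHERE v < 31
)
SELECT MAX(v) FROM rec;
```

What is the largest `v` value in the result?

31

Base: v=7.
Iteration 1: 7 < 31 holds -> v = 7 + 3 = 10.
Iteration 2: 10 < 31 holds -> v = 10 + 3 = 13.
Iteration 3: 13 < 31 holds -> v = 13 + 3 = 16.
Iteration 4: 16 < 31 holds -> v = 16 + 3 = 19.
Iteration 5: 19 < 31 holds -> v = 19 + 3 = 22.
Iteration 6: 22 < 31 holds -> v = 22 + 3 = 25.
Iteration 7: 25 < 31 holds -> v = 25 + 3 = 28.
Iteration 8: 28 < 31 holds -> v = 28 + 3 = 31.
Iteration 9: 31 < 31 fails; recursion stops.
v values: 7, 10, 13, 16, 19, 22, 25, 28, 31; the maximum is 31.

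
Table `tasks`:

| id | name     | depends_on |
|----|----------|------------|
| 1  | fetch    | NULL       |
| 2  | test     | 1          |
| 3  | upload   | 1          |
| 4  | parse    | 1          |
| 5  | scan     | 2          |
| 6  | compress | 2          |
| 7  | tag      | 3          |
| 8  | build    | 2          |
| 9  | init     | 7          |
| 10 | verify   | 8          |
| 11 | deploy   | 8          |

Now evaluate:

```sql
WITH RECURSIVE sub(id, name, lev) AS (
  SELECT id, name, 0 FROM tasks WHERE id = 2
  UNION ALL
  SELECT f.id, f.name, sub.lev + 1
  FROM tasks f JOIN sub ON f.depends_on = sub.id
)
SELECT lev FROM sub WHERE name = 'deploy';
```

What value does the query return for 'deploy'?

2

Base: id=2 (test) at lev 0.
Iteration 1: rows with depends_on in {2} -> scan (id 5, lev 1), compress (id 6, lev 1), build (id 8, lev 1).
Iteration 2: rows with depends_on in {5,6,8} -> verify (id 10, lev 2), deploy (id 11, lev 2).
Iteration 3: no rows with depends_on in {10,11}; recursion stops.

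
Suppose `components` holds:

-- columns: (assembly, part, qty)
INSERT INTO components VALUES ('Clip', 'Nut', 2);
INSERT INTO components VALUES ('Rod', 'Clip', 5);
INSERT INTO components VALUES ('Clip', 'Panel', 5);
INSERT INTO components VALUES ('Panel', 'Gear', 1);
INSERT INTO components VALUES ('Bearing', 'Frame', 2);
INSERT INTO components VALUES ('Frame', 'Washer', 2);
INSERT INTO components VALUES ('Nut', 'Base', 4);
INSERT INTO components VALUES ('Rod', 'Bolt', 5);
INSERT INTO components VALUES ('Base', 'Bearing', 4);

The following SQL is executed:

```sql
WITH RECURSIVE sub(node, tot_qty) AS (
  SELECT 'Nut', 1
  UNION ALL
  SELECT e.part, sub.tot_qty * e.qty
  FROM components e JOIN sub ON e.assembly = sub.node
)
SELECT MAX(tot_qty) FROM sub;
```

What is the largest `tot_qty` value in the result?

64

Base: (Nut, tot_qty=1).
Iteration 1: components of {Nut} -> Base = 1*4 = 4.
Iteration 2: components of {Base} -> Bearing = 4*4 = 16.
Iteration 3: components of {Bearing} -> Frame = 16*2 = 32.
Iteration 4: components of {Frame} -> Washer = 32*2 = 64.
Iteration 5: no further components; recursion stops.
tot_qty values: 1, 4, 16, 32, 64; the maximum is 64.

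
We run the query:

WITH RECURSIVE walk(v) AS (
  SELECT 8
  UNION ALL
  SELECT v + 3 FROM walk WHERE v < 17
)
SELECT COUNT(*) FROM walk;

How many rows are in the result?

4

Base: v=8.
Iteration 1: 8 < 17 holds -> v = 8 + 3 = 11.
Iteration 2: 11 < 17 holds -> v = 11 + 3 = 14.
Iteration 3: 14 < 17 holds -> v = 14 + 3 = 17.
Iteration 4: 17 < 17 fails; recursion stops.
Total rows emitted: 4.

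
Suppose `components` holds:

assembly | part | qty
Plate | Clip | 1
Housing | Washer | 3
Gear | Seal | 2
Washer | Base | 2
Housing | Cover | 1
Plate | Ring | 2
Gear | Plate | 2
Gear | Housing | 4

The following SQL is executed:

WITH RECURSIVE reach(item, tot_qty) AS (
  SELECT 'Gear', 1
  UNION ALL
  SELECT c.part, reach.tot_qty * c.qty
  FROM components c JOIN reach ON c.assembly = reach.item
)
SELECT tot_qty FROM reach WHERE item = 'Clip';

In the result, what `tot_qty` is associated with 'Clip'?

Base: (Gear, tot_qty=1).
Iteration 1: components of {Gear} -> Housing = 1*4 = 4, Plate = 1*2 = 2, Seal = 1*2 = 2.
Iteration 2: components of {Housing,Plate,Seal} -> Clip = 2*1 = 2, Cover = 4*1 = 4, Ring = 2*2 = 4, Washer = 4*3 = 12.
Iteration 3: components of {Clip,Cover,Ring,Washer} -> Base = 12*2 = 24.
Iteration 4: no further components; recursion stops.

2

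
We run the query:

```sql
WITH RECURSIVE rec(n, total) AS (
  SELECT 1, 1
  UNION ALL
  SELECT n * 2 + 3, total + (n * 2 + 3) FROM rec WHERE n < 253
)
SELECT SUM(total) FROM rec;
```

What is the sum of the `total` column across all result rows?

Base: n=1, total=1.
Iteration 1: 1 < 253 holds -> n = 1 * 2 + 3 = 5, total = 1 + 5 = 6.
Iteration 2: 5 < 253 holds -> n = 5 * 2 + 3 = 13, total = 6 + 13 = 19.
Iteration 3: 13 < 253 holds -> n = 13 * 2 + 3 = 29, total = 19 + 29 = 48.
Iteration 4: 29 < 253 holds -> n = 29 * 2 + 3 = 61, total = 48 + 61 = 109.
Iteration 5: 61 < 253 holds -> n = 61 * 2 + 3 = 125, total = 109 + 125 = 234.
Iteration 6: 125 < 253 holds -> n = 125 * 2 + 3 = 253, total = 234 + 253 = 487.
Iteration 7: 253 < 253 fails; recursion stops.
SUM(total) = 1 + 6 + 19 + 48 + 109 + 234 + 487 = 904.

904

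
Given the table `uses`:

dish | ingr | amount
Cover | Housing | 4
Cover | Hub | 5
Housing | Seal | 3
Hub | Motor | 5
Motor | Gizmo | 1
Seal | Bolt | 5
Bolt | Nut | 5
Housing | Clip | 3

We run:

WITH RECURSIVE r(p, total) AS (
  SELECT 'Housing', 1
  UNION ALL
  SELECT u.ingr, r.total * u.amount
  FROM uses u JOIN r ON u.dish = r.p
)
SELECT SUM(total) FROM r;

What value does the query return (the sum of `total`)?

Base: (Housing, total=1).
Iteration 1: components of {Housing} -> Clip = 1*3 = 3, Seal = 1*3 = 3.
Iteration 2: components of {Clip,Seal} -> Bolt = 3*5 = 15.
Iteration 3: components of {Bolt} -> Nut = 15*5 = 75.
Iteration 4: no further components; recursion stops.
SUM(total) = 1 + 3 + 3 + 15 + 75 = 97.

97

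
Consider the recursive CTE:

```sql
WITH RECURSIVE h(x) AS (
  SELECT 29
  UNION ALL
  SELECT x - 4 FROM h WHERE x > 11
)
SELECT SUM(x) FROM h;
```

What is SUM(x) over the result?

Base: x=29.
Iteration 1: 29 > 11 holds -> x = 29 - 4 = 25.
Iteration 2: 25 > 11 holds -> x = 25 - 4 = 21.
Iteration 3: 21 > 11 holds -> x = 21 - 4 = 17.
Iteration 4: 17 > 11 holds -> x = 17 - 4 = 13.
Iteration 5: 13 > 11 holds -> x = 13 - 4 = 9.
Iteration 6: 9 > 11 fails; recursion stops.
SUM(x) = 29 + 25 + 21 + 17 + 13 + 9 = 114.

114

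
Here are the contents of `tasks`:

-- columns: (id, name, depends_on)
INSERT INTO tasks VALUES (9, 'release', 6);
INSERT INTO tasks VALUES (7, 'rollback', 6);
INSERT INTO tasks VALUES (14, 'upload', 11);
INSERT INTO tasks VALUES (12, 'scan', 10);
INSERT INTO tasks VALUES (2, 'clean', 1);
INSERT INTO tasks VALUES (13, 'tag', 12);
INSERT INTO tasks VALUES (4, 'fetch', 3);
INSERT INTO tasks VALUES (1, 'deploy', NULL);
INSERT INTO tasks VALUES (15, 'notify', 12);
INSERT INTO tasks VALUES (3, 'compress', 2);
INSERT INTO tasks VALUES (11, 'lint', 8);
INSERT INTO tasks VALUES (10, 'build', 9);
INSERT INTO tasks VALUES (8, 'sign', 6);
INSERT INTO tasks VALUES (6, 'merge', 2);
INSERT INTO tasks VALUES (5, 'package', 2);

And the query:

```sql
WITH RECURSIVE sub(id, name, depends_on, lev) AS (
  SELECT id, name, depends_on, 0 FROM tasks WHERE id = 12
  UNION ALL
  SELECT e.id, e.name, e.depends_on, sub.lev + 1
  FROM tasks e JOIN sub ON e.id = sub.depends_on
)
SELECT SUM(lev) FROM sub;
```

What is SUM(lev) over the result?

Base: id=12 (scan), depends_on=10, lev 0.
Iteration 1: join on id=10 -> build (id 10, depends_on=9, lev 1).
Iteration 2: join on id=9 -> release (id 9, depends_on=6, lev 2).
Iteration 3: join on id=6 -> merge (id 6, depends_on=2, lev 3).
Iteration 4: join on id=2 -> clean (id 2, depends_on=1, lev 4).
Iteration 5: join on id=1 -> deploy (id 1, depends_on=NULL, lev 5).
Iteration 6: depends_on is NULL; no match; recursion stops.
SUM(lev) = 0 + 1 + 2 + 3 + 4 + 5 = 15.

15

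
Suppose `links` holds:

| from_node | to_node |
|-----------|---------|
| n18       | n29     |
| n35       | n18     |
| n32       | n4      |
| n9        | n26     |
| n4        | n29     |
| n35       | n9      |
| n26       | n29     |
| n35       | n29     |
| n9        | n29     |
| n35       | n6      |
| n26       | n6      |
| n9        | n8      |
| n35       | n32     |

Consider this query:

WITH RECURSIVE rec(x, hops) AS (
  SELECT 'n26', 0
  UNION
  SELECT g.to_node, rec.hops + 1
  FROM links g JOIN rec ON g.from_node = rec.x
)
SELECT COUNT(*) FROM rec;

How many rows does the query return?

3

Base: (n26, hops=0).
Iteration 1: edges from {n26} -> (n29, hops=1), (n6, hops=1).
Iteration 2: no outgoing edges from {n29,n6}; recursion stops.
Total rows emitted: 3.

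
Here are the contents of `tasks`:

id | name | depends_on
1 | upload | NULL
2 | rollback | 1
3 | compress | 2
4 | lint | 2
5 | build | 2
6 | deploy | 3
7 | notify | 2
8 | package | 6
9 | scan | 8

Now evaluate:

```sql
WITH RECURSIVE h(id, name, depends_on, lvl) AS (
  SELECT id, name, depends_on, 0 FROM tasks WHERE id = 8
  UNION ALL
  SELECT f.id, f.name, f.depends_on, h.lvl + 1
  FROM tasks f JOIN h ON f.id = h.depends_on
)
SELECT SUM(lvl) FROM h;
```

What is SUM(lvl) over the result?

Base: id=8 (package), depends_on=6, lvl 0.
Iteration 1: join on id=6 -> deploy (id 6, depends_on=3, lvl 1).
Iteration 2: join on id=3 -> compress (id 3, depends_on=2, lvl 2).
Iteration 3: join on id=2 -> rollback (id 2, depends_on=1, lvl 3).
Iteration 4: join on id=1 -> upload (id 1, depends_on=NULL, lvl 4).
Iteration 5: depends_on is NULL; no match; recursion stops.
SUM(lvl) = 0 + 1 + 2 + 3 + 4 = 10.

10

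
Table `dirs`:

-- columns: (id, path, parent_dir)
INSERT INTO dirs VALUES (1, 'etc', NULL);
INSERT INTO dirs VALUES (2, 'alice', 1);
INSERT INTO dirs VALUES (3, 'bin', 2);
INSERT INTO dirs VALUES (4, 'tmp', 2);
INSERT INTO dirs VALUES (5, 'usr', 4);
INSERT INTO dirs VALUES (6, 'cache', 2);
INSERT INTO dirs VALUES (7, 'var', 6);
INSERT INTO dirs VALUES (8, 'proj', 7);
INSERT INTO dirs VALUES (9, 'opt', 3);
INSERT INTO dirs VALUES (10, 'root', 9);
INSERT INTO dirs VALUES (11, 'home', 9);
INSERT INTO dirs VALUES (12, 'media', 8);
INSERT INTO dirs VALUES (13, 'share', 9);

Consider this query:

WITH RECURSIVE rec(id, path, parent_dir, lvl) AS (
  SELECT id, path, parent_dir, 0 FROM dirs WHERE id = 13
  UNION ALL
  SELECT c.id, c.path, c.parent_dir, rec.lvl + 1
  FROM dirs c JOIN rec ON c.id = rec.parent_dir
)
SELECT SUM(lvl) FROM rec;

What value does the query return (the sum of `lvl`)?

10

Base: id=13 (share), parent_dir=9, lvl 0.
Iteration 1: join on id=9 -> opt (id 9, parent_dir=3, lvl 1).
Iteration 2: join on id=3 -> bin (id 3, parent_dir=2, lvl 2).
Iteration 3: join on id=2 -> alice (id 2, parent_dir=1, lvl 3).
Iteration 4: join on id=1 -> etc (id 1, parent_dir=NULL, lvl 4).
Iteration 5: parent_dir is NULL; no match; recursion stops.
SUM(lvl) = 0 + 1 + 2 + 3 + 4 = 10.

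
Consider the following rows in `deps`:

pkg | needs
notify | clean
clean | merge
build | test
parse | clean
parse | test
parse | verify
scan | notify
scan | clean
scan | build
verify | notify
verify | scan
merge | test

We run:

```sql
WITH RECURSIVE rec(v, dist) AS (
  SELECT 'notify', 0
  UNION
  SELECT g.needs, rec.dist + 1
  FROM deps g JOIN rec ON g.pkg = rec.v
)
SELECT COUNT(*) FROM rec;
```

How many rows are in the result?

Base: (notify, dist=0).
Iteration 1: edges from {notify} -> (clean, dist=1).
Iteration 2: edges from {clean} -> (merge, dist=2).
Iteration 3: edges from {merge} -> (test, dist=3).
Iteration 4: no outgoing edges from {test}; recursion stops.
Total rows emitted: 4.

4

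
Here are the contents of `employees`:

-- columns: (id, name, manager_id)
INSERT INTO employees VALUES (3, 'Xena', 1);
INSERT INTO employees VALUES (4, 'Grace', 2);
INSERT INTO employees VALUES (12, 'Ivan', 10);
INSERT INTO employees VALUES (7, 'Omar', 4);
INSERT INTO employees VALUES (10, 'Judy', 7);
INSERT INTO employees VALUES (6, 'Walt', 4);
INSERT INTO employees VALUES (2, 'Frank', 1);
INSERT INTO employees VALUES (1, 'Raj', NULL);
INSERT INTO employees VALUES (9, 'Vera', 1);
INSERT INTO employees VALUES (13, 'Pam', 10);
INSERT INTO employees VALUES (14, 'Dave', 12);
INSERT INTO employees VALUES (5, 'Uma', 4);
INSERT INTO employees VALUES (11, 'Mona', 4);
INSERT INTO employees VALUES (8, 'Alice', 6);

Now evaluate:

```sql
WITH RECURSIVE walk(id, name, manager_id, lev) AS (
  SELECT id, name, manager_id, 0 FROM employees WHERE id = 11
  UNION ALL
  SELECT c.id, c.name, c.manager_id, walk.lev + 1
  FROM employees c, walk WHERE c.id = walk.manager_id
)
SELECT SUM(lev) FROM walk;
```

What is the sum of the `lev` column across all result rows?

Base: id=11 (Mona), manager_id=4, lev 0.
Iteration 1: join on id=4 -> Grace (id 4, manager_id=2, lev 1).
Iteration 2: join on id=2 -> Frank (id 2, manager_id=1, lev 2).
Iteration 3: join on id=1 -> Raj (id 1, manager_id=NULL, lev 3).
Iteration 4: manager_id is NULL; no match; recursion stops.
SUM(lev) = 0 + 1 + 2 + 3 = 6.

6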